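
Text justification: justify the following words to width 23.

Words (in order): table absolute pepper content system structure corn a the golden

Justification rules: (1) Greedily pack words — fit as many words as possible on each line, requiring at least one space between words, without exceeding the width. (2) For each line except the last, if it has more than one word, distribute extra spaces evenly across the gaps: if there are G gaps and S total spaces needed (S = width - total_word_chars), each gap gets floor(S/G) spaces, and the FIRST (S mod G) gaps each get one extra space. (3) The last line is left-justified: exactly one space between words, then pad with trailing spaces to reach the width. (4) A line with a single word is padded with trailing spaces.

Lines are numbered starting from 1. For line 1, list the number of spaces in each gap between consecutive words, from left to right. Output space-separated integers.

Line 1: ['table', 'absolute', 'pepper'] (min_width=21, slack=2)
Line 2: ['content', 'system'] (min_width=14, slack=9)
Line 3: ['structure', 'corn', 'a', 'the'] (min_width=20, slack=3)
Line 4: ['golden'] (min_width=6, slack=17)

Answer: 2 2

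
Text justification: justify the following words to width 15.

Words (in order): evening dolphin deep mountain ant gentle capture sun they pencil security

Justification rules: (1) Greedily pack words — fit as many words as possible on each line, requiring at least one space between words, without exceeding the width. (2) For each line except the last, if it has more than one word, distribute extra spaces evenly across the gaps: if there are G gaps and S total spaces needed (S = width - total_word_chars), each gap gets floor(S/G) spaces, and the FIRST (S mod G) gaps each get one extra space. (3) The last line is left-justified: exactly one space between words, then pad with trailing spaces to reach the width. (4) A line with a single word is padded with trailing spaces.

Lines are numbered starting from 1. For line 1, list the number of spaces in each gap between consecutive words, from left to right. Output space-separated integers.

Answer: 1

Derivation:
Line 1: ['evening', 'dolphin'] (min_width=15, slack=0)
Line 2: ['deep', 'mountain'] (min_width=13, slack=2)
Line 3: ['ant', 'gentle'] (min_width=10, slack=5)
Line 4: ['capture', 'sun'] (min_width=11, slack=4)
Line 5: ['they', 'pencil'] (min_width=11, slack=4)
Line 6: ['security'] (min_width=8, slack=7)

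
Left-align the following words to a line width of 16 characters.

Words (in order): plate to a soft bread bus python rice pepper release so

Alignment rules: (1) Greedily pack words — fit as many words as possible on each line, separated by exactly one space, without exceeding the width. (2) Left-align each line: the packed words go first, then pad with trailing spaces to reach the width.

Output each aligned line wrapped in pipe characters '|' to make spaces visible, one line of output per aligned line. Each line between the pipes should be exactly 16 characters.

Answer: |plate to a soft |
|bread bus python|
|rice pepper     |
|release so      |

Derivation:
Line 1: ['plate', 'to', 'a', 'soft'] (min_width=15, slack=1)
Line 2: ['bread', 'bus', 'python'] (min_width=16, slack=0)
Line 3: ['rice', 'pepper'] (min_width=11, slack=5)
Line 4: ['release', 'so'] (min_width=10, slack=6)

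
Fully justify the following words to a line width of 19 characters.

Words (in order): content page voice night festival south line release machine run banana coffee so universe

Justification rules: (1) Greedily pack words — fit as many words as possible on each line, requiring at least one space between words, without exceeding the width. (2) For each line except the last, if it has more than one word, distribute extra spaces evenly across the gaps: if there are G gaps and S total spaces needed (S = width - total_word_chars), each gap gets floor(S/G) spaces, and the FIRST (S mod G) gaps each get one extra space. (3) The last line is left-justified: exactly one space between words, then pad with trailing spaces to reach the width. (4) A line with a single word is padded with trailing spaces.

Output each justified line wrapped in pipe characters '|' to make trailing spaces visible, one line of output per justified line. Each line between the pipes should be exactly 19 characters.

Line 1: ['content', 'page', 'voice'] (min_width=18, slack=1)
Line 2: ['night', 'festival'] (min_width=14, slack=5)
Line 3: ['south', 'line', 'release'] (min_width=18, slack=1)
Line 4: ['machine', 'run', 'banana'] (min_width=18, slack=1)
Line 5: ['coffee', 'so', 'universe'] (min_width=18, slack=1)

Answer: |content  page voice|
|night      festival|
|south  line release|
|machine  run banana|
|coffee so universe |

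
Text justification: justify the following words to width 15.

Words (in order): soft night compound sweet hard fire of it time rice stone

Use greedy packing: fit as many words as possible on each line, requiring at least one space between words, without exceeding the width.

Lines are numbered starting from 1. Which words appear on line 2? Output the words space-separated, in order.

Line 1: ['soft', 'night'] (min_width=10, slack=5)
Line 2: ['compound', 'sweet'] (min_width=14, slack=1)
Line 3: ['hard', 'fire', 'of', 'it'] (min_width=15, slack=0)
Line 4: ['time', 'rice', 'stone'] (min_width=15, slack=0)

Answer: compound sweet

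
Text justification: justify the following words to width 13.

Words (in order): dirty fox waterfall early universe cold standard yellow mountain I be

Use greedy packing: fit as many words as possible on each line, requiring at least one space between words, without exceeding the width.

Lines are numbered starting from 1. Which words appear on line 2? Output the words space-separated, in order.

Line 1: ['dirty', 'fox'] (min_width=9, slack=4)
Line 2: ['waterfall'] (min_width=9, slack=4)
Line 3: ['early'] (min_width=5, slack=8)
Line 4: ['universe', 'cold'] (min_width=13, slack=0)
Line 5: ['standard'] (min_width=8, slack=5)
Line 6: ['yellow'] (min_width=6, slack=7)
Line 7: ['mountain', 'I', 'be'] (min_width=13, slack=0)

Answer: waterfall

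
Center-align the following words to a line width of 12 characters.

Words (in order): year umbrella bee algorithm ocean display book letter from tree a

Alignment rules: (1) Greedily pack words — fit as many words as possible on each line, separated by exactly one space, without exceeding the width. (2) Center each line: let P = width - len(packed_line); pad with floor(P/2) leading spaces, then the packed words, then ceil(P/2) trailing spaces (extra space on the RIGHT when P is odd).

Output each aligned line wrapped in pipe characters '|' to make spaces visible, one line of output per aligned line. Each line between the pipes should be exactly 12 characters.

Line 1: ['year'] (min_width=4, slack=8)
Line 2: ['umbrella', 'bee'] (min_width=12, slack=0)
Line 3: ['algorithm'] (min_width=9, slack=3)
Line 4: ['ocean'] (min_width=5, slack=7)
Line 5: ['display', 'book'] (min_width=12, slack=0)
Line 6: ['letter', 'from'] (min_width=11, slack=1)
Line 7: ['tree', 'a'] (min_width=6, slack=6)

Answer: |    year    |
|umbrella bee|
| algorithm  |
|   ocean    |
|display book|
|letter from |
|   tree a   |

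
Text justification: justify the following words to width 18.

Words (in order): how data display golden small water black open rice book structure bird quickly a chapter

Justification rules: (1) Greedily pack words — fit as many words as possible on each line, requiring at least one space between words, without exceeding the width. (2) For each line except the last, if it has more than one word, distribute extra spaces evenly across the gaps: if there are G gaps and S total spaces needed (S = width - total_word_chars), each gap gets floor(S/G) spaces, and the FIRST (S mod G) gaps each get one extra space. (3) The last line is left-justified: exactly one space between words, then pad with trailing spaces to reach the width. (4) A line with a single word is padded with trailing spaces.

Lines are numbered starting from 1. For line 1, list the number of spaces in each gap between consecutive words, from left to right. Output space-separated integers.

Answer: 2 2

Derivation:
Line 1: ['how', 'data', 'display'] (min_width=16, slack=2)
Line 2: ['golden', 'small', 'water'] (min_width=18, slack=0)
Line 3: ['black', 'open', 'rice'] (min_width=15, slack=3)
Line 4: ['book', 'structure'] (min_width=14, slack=4)
Line 5: ['bird', 'quickly', 'a'] (min_width=14, slack=4)
Line 6: ['chapter'] (min_width=7, slack=11)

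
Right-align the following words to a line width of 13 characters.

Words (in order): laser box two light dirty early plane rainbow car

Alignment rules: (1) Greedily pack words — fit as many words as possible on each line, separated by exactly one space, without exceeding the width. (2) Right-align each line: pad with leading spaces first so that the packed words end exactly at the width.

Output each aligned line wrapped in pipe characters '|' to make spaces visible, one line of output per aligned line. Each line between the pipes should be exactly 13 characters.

Answer: |laser box two|
|  light dirty|
|  early plane|
|  rainbow car|

Derivation:
Line 1: ['laser', 'box', 'two'] (min_width=13, slack=0)
Line 2: ['light', 'dirty'] (min_width=11, slack=2)
Line 3: ['early', 'plane'] (min_width=11, slack=2)
Line 4: ['rainbow', 'car'] (min_width=11, slack=2)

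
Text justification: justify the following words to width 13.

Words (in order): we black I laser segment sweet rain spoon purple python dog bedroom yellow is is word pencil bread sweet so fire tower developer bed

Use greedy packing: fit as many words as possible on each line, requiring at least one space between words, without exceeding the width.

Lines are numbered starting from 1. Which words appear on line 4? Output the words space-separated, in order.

Answer: spoon purple

Derivation:
Line 1: ['we', 'black', 'I'] (min_width=10, slack=3)
Line 2: ['laser', 'segment'] (min_width=13, slack=0)
Line 3: ['sweet', 'rain'] (min_width=10, slack=3)
Line 4: ['spoon', 'purple'] (min_width=12, slack=1)
Line 5: ['python', 'dog'] (min_width=10, slack=3)
Line 6: ['bedroom'] (min_width=7, slack=6)
Line 7: ['yellow', 'is', 'is'] (min_width=12, slack=1)
Line 8: ['word', 'pencil'] (min_width=11, slack=2)
Line 9: ['bread', 'sweet'] (min_width=11, slack=2)
Line 10: ['so', 'fire', 'tower'] (min_width=13, slack=0)
Line 11: ['developer', 'bed'] (min_width=13, slack=0)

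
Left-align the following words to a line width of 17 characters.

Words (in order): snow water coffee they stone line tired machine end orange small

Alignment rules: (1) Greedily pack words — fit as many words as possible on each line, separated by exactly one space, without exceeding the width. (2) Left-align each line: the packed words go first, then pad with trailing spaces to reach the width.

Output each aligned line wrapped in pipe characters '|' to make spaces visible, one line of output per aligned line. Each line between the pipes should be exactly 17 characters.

Line 1: ['snow', 'water', 'coffee'] (min_width=17, slack=0)
Line 2: ['they', 'stone', 'line'] (min_width=15, slack=2)
Line 3: ['tired', 'machine', 'end'] (min_width=17, slack=0)
Line 4: ['orange', 'small'] (min_width=12, slack=5)

Answer: |snow water coffee|
|they stone line  |
|tired machine end|
|orange small     |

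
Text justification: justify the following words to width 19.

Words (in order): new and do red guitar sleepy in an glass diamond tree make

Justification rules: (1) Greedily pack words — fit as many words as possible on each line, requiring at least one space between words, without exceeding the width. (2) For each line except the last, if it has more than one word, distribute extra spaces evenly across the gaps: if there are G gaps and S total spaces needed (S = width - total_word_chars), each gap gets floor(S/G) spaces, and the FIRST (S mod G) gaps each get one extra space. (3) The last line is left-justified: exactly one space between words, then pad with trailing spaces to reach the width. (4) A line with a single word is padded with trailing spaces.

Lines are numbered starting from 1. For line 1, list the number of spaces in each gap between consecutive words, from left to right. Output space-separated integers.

Line 1: ['new', 'and', 'do', 'red'] (min_width=14, slack=5)
Line 2: ['guitar', 'sleepy', 'in', 'an'] (min_width=19, slack=0)
Line 3: ['glass', 'diamond', 'tree'] (min_width=18, slack=1)
Line 4: ['make'] (min_width=4, slack=15)

Answer: 3 3 2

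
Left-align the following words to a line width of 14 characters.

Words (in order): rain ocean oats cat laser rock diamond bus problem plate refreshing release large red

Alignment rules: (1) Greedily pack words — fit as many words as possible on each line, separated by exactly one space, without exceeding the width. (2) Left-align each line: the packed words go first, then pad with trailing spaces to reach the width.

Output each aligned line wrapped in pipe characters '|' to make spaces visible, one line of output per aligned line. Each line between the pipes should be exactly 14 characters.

Line 1: ['rain', 'ocean'] (min_width=10, slack=4)
Line 2: ['oats', 'cat', 'laser'] (min_width=14, slack=0)
Line 3: ['rock', 'diamond'] (min_width=12, slack=2)
Line 4: ['bus', 'problem'] (min_width=11, slack=3)
Line 5: ['plate'] (min_width=5, slack=9)
Line 6: ['refreshing'] (min_width=10, slack=4)
Line 7: ['release', 'large'] (min_width=13, slack=1)
Line 8: ['red'] (min_width=3, slack=11)

Answer: |rain ocean    |
|oats cat laser|
|rock diamond  |
|bus problem   |
|plate         |
|refreshing    |
|release large |
|red           |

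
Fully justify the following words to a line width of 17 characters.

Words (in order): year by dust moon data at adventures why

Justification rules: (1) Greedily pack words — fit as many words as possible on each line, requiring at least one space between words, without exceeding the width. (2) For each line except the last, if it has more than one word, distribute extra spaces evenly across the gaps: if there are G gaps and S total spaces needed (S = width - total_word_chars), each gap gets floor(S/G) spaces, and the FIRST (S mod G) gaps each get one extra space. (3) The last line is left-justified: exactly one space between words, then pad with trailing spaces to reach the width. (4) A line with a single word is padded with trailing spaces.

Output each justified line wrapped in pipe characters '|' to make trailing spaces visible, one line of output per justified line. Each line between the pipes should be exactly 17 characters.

Line 1: ['year', 'by', 'dust', 'moon'] (min_width=17, slack=0)
Line 2: ['data', 'at'] (min_width=7, slack=10)
Line 3: ['adventures', 'why'] (min_width=14, slack=3)

Answer: |year by dust moon|
|data           at|
|adventures why   |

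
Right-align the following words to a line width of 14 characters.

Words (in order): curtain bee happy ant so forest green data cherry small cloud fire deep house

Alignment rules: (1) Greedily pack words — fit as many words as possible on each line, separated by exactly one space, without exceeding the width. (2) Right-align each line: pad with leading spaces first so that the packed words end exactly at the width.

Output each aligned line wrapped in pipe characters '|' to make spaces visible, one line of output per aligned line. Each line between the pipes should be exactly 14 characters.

Line 1: ['curtain', 'bee'] (min_width=11, slack=3)
Line 2: ['happy', 'ant', 'so'] (min_width=12, slack=2)
Line 3: ['forest', 'green'] (min_width=12, slack=2)
Line 4: ['data', 'cherry'] (min_width=11, slack=3)
Line 5: ['small', 'cloud'] (min_width=11, slack=3)
Line 6: ['fire', 'deep'] (min_width=9, slack=5)
Line 7: ['house'] (min_width=5, slack=9)

Answer: |   curtain bee|
|  happy ant so|
|  forest green|
|   data cherry|
|   small cloud|
|     fire deep|
|         house|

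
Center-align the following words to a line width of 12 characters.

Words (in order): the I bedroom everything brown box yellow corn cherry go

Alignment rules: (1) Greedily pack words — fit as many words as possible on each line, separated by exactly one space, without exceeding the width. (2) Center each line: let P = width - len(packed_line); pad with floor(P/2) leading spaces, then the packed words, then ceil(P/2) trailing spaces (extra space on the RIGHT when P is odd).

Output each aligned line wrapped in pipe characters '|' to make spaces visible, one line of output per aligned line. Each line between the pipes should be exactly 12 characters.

Answer: |   the I    |
|  bedroom   |
| everything |
| brown box  |
|yellow corn |
| cherry go  |

Derivation:
Line 1: ['the', 'I'] (min_width=5, slack=7)
Line 2: ['bedroom'] (min_width=7, slack=5)
Line 3: ['everything'] (min_width=10, slack=2)
Line 4: ['brown', 'box'] (min_width=9, slack=3)
Line 5: ['yellow', 'corn'] (min_width=11, slack=1)
Line 6: ['cherry', 'go'] (min_width=9, slack=3)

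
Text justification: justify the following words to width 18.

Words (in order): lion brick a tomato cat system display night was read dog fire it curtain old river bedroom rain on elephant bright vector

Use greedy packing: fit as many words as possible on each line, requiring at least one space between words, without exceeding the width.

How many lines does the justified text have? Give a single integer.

Line 1: ['lion', 'brick', 'a'] (min_width=12, slack=6)
Line 2: ['tomato', 'cat', 'system'] (min_width=17, slack=1)
Line 3: ['display', 'night', 'was'] (min_width=17, slack=1)
Line 4: ['read', 'dog', 'fire', 'it'] (min_width=16, slack=2)
Line 5: ['curtain', 'old', 'river'] (min_width=17, slack=1)
Line 6: ['bedroom', 'rain', 'on'] (min_width=15, slack=3)
Line 7: ['elephant', 'bright'] (min_width=15, slack=3)
Line 8: ['vector'] (min_width=6, slack=12)
Total lines: 8

Answer: 8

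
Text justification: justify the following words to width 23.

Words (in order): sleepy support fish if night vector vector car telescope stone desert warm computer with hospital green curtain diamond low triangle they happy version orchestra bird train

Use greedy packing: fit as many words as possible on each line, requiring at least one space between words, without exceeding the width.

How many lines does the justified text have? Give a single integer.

Line 1: ['sleepy', 'support', 'fish', 'if'] (min_width=22, slack=1)
Line 2: ['night', 'vector', 'vector', 'car'] (min_width=23, slack=0)
Line 3: ['telescope', 'stone', 'desert'] (min_width=22, slack=1)
Line 4: ['warm', 'computer', 'with'] (min_width=18, slack=5)
Line 5: ['hospital', 'green', 'curtain'] (min_width=22, slack=1)
Line 6: ['diamond', 'low', 'triangle'] (min_width=20, slack=3)
Line 7: ['they', 'happy', 'version'] (min_width=18, slack=5)
Line 8: ['orchestra', 'bird', 'train'] (min_width=20, slack=3)
Total lines: 8

Answer: 8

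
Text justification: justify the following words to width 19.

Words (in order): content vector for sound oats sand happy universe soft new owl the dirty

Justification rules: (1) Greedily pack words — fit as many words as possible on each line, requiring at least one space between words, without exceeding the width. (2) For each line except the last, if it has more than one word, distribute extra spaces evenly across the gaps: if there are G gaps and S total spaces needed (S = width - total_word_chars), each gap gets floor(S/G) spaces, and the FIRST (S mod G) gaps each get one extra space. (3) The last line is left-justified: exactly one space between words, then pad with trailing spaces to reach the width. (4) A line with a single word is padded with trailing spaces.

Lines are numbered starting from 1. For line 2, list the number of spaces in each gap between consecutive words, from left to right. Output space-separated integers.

Line 1: ['content', 'vector', 'for'] (min_width=18, slack=1)
Line 2: ['sound', 'oats', 'sand'] (min_width=15, slack=4)
Line 3: ['happy', 'universe', 'soft'] (min_width=19, slack=0)
Line 4: ['new', 'owl', 'the', 'dirty'] (min_width=17, slack=2)

Answer: 3 3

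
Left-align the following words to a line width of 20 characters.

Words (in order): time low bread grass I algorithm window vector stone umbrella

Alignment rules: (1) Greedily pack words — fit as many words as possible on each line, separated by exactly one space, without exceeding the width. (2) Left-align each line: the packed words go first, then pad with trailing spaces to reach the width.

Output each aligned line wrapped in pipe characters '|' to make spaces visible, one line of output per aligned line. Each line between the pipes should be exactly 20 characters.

Line 1: ['time', 'low', 'bread', 'grass'] (min_width=20, slack=0)
Line 2: ['I', 'algorithm', 'window'] (min_width=18, slack=2)
Line 3: ['vector', 'stone'] (min_width=12, slack=8)
Line 4: ['umbrella'] (min_width=8, slack=12)

Answer: |time low bread grass|
|I algorithm window  |
|vector stone        |
|umbrella            |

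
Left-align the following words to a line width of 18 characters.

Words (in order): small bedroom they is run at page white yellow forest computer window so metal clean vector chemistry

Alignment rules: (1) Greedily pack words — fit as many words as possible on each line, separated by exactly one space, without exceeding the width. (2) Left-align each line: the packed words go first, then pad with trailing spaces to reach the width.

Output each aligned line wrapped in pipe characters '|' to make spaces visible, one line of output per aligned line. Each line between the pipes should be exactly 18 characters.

Answer: |small bedroom they|
|is run at page    |
|white yellow      |
|forest computer   |
|window so metal   |
|clean vector      |
|chemistry         |

Derivation:
Line 1: ['small', 'bedroom', 'they'] (min_width=18, slack=0)
Line 2: ['is', 'run', 'at', 'page'] (min_width=14, slack=4)
Line 3: ['white', 'yellow'] (min_width=12, slack=6)
Line 4: ['forest', 'computer'] (min_width=15, slack=3)
Line 5: ['window', 'so', 'metal'] (min_width=15, slack=3)
Line 6: ['clean', 'vector'] (min_width=12, slack=6)
Line 7: ['chemistry'] (min_width=9, slack=9)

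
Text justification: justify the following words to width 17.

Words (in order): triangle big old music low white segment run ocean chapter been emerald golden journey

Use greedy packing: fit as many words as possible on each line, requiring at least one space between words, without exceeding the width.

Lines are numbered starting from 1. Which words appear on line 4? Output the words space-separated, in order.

Answer: chapter been

Derivation:
Line 1: ['triangle', 'big', 'old'] (min_width=16, slack=1)
Line 2: ['music', 'low', 'white'] (min_width=15, slack=2)
Line 3: ['segment', 'run', 'ocean'] (min_width=17, slack=0)
Line 4: ['chapter', 'been'] (min_width=12, slack=5)
Line 5: ['emerald', 'golden'] (min_width=14, slack=3)
Line 6: ['journey'] (min_width=7, slack=10)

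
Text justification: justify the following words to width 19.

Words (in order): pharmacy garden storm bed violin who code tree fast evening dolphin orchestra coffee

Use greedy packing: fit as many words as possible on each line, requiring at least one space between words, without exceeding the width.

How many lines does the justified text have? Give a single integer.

Answer: 5

Derivation:
Line 1: ['pharmacy', 'garden'] (min_width=15, slack=4)
Line 2: ['storm', 'bed', 'violin'] (min_width=16, slack=3)
Line 3: ['who', 'code', 'tree', 'fast'] (min_width=18, slack=1)
Line 4: ['evening', 'dolphin'] (min_width=15, slack=4)
Line 5: ['orchestra', 'coffee'] (min_width=16, slack=3)
Total lines: 5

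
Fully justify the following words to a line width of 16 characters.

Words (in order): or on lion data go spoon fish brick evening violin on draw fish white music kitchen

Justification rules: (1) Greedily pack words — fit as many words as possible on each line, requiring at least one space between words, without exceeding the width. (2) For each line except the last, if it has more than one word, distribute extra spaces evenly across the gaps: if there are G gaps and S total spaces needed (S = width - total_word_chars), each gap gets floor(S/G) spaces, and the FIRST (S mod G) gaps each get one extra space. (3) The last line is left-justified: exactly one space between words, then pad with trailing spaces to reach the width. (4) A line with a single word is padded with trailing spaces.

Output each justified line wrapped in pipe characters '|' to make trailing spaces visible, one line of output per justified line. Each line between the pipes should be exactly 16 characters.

Line 1: ['or', 'on', 'lion', 'data'] (min_width=15, slack=1)
Line 2: ['go', 'spoon', 'fish'] (min_width=13, slack=3)
Line 3: ['brick', 'evening'] (min_width=13, slack=3)
Line 4: ['violin', 'on', 'draw'] (min_width=14, slack=2)
Line 5: ['fish', 'white', 'music'] (min_width=16, slack=0)
Line 6: ['kitchen'] (min_width=7, slack=9)

Answer: |or  on lion data|
|go   spoon  fish|
|brick    evening|
|violin  on  draw|
|fish white music|
|kitchen         |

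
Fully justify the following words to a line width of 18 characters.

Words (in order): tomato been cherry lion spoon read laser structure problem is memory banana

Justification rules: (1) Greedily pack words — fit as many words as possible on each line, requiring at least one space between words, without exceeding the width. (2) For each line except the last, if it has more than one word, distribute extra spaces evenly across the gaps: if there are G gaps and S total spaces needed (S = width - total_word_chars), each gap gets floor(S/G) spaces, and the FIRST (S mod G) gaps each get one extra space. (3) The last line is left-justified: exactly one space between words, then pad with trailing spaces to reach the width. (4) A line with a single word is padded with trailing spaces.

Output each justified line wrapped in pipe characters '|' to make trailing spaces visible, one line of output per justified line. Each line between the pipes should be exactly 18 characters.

Line 1: ['tomato', 'been', 'cherry'] (min_width=18, slack=0)
Line 2: ['lion', 'spoon', 'read'] (min_width=15, slack=3)
Line 3: ['laser', 'structure'] (min_width=15, slack=3)
Line 4: ['problem', 'is', 'memory'] (min_width=17, slack=1)
Line 5: ['banana'] (min_width=6, slack=12)

Answer: |tomato been cherry|
|lion   spoon  read|
|laser    structure|
|problem  is memory|
|banana            |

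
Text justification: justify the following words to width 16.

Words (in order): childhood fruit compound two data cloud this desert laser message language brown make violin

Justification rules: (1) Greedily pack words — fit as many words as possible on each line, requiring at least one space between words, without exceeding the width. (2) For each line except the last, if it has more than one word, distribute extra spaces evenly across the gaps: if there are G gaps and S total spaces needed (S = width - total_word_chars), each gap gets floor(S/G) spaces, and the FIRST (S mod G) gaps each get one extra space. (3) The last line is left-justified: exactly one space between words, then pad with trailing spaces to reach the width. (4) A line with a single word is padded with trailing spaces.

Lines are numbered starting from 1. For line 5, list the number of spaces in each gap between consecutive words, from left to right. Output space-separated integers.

Line 1: ['childhood', 'fruit'] (min_width=15, slack=1)
Line 2: ['compound', 'two'] (min_width=12, slack=4)
Line 3: ['data', 'cloud', 'this'] (min_width=15, slack=1)
Line 4: ['desert', 'laser'] (min_width=12, slack=4)
Line 5: ['message', 'language'] (min_width=16, slack=0)
Line 6: ['brown', 'make'] (min_width=10, slack=6)
Line 7: ['violin'] (min_width=6, slack=10)

Answer: 1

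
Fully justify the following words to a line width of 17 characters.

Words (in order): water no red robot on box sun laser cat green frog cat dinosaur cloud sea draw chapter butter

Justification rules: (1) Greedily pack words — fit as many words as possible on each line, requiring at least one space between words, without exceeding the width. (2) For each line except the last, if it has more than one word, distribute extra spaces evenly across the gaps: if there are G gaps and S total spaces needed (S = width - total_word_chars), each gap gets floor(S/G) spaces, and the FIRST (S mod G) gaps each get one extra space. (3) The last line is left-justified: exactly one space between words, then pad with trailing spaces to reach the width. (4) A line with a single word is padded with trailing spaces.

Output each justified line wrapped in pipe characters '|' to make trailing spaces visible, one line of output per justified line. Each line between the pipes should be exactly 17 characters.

Answer: |water    no   red|
|robot  on box sun|
|laser  cat  green|
|frog cat dinosaur|
|cloud   sea  draw|
|chapter butter   |

Derivation:
Line 1: ['water', 'no', 'red'] (min_width=12, slack=5)
Line 2: ['robot', 'on', 'box', 'sun'] (min_width=16, slack=1)
Line 3: ['laser', 'cat', 'green'] (min_width=15, slack=2)
Line 4: ['frog', 'cat', 'dinosaur'] (min_width=17, slack=0)
Line 5: ['cloud', 'sea', 'draw'] (min_width=14, slack=3)
Line 6: ['chapter', 'butter'] (min_width=14, slack=3)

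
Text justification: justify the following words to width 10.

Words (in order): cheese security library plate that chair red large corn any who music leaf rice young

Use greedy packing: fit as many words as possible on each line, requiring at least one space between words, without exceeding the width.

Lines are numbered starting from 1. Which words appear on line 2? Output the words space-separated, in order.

Answer: security

Derivation:
Line 1: ['cheese'] (min_width=6, slack=4)
Line 2: ['security'] (min_width=8, slack=2)
Line 3: ['library'] (min_width=7, slack=3)
Line 4: ['plate', 'that'] (min_width=10, slack=0)
Line 5: ['chair', 'red'] (min_width=9, slack=1)
Line 6: ['large', 'corn'] (min_width=10, slack=0)
Line 7: ['any', 'who'] (min_width=7, slack=3)
Line 8: ['music', 'leaf'] (min_width=10, slack=0)
Line 9: ['rice', 'young'] (min_width=10, slack=0)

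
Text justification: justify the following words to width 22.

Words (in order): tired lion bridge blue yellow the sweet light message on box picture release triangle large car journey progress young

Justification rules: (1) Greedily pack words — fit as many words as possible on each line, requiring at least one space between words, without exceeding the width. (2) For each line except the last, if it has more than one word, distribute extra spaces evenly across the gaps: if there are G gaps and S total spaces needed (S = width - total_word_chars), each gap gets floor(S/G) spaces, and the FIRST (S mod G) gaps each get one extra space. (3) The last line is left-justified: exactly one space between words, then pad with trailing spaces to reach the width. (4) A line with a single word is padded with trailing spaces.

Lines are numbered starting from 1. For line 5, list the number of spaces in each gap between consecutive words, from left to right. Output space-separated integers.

Answer: 2 2

Derivation:
Line 1: ['tired', 'lion', 'bridge', 'blue'] (min_width=22, slack=0)
Line 2: ['yellow', 'the', 'sweet', 'light'] (min_width=22, slack=0)
Line 3: ['message', 'on', 'box', 'picture'] (min_width=22, slack=0)
Line 4: ['release', 'triangle', 'large'] (min_width=22, slack=0)
Line 5: ['car', 'journey', 'progress'] (min_width=20, slack=2)
Line 6: ['young'] (min_width=5, slack=17)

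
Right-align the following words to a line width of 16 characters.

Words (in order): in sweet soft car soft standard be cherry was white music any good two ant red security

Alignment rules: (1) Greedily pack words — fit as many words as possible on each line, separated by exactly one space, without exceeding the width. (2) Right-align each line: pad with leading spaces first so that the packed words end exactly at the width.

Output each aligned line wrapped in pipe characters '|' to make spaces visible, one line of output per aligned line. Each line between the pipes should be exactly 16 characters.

Answer: |   in sweet soft|
|        car soft|
|     standard be|
|cherry was white|
|  music any good|
|     two ant red|
|        security|

Derivation:
Line 1: ['in', 'sweet', 'soft'] (min_width=13, slack=3)
Line 2: ['car', 'soft'] (min_width=8, slack=8)
Line 3: ['standard', 'be'] (min_width=11, slack=5)
Line 4: ['cherry', 'was', 'white'] (min_width=16, slack=0)
Line 5: ['music', 'any', 'good'] (min_width=14, slack=2)
Line 6: ['two', 'ant', 'red'] (min_width=11, slack=5)
Line 7: ['security'] (min_width=8, slack=8)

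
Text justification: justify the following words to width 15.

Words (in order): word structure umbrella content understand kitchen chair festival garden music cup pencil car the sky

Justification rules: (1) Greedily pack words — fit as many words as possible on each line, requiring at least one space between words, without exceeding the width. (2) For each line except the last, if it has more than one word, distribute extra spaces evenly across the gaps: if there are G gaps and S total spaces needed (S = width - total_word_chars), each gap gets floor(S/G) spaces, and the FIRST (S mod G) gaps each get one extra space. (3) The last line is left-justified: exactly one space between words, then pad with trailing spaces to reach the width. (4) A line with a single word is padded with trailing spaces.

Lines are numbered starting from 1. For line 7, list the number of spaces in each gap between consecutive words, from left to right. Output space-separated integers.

Answer: 7

Derivation:
Line 1: ['word', 'structure'] (min_width=14, slack=1)
Line 2: ['umbrella'] (min_width=8, slack=7)
Line 3: ['content'] (min_width=7, slack=8)
Line 4: ['understand'] (min_width=10, slack=5)
Line 5: ['kitchen', 'chair'] (min_width=13, slack=2)
Line 6: ['festival', 'garden'] (min_width=15, slack=0)
Line 7: ['music', 'cup'] (min_width=9, slack=6)
Line 8: ['pencil', 'car', 'the'] (min_width=14, slack=1)
Line 9: ['sky'] (min_width=3, slack=12)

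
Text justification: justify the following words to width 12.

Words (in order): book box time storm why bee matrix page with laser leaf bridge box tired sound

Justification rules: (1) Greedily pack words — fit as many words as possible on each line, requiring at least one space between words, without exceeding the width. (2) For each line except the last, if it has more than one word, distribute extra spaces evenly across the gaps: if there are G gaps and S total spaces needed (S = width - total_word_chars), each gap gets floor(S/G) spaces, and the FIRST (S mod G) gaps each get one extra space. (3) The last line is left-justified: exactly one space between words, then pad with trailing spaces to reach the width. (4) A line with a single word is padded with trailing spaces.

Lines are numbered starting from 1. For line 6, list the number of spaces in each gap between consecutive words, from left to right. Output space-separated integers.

Answer: 2

Derivation:
Line 1: ['book', 'box'] (min_width=8, slack=4)
Line 2: ['time', 'storm'] (min_width=10, slack=2)
Line 3: ['why', 'bee'] (min_width=7, slack=5)
Line 4: ['matrix', 'page'] (min_width=11, slack=1)
Line 5: ['with', 'laser'] (min_width=10, slack=2)
Line 6: ['leaf', 'bridge'] (min_width=11, slack=1)
Line 7: ['box', 'tired'] (min_width=9, slack=3)
Line 8: ['sound'] (min_width=5, slack=7)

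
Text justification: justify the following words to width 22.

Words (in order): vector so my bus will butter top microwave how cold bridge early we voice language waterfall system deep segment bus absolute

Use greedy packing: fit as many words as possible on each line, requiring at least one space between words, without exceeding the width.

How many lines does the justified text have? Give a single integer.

Answer: 6

Derivation:
Line 1: ['vector', 'so', 'my', 'bus', 'will'] (min_width=21, slack=1)
Line 2: ['butter', 'top', 'microwave'] (min_width=20, slack=2)
Line 3: ['how', 'cold', 'bridge', 'early'] (min_width=21, slack=1)
Line 4: ['we', 'voice', 'language'] (min_width=17, slack=5)
Line 5: ['waterfall', 'system', 'deep'] (min_width=21, slack=1)
Line 6: ['segment', 'bus', 'absolute'] (min_width=20, slack=2)
Total lines: 6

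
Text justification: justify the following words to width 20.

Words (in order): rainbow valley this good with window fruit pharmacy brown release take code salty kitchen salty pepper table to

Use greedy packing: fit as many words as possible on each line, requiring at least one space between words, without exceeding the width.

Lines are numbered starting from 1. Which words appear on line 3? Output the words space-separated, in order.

Line 1: ['rainbow', 'valley', 'this'] (min_width=19, slack=1)
Line 2: ['good', 'with', 'window'] (min_width=16, slack=4)
Line 3: ['fruit', 'pharmacy', 'brown'] (min_width=20, slack=0)
Line 4: ['release', 'take', 'code'] (min_width=17, slack=3)
Line 5: ['salty', 'kitchen', 'salty'] (min_width=19, slack=1)
Line 6: ['pepper', 'table', 'to'] (min_width=15, slack=5)

Answer: fruit pharmacy brown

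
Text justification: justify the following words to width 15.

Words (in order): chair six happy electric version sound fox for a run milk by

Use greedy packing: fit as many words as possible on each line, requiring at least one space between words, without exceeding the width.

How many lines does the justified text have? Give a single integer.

Answer: 5

Derivation:
Line 1: ['chair', 'six', 'happy'] (min_width=15, slack=0)
Line 2: ['electric'] (min_width=8, slack=7)
Line 3: ['version', 'sound'] (min_width=13, slack=2)
Line 4: ['fox', 'for', 'a', 'run'] (min_width=13, slack=2)
Line 5: ['milk', 'by'] (min_width=7, slack=8)
Total lines: 5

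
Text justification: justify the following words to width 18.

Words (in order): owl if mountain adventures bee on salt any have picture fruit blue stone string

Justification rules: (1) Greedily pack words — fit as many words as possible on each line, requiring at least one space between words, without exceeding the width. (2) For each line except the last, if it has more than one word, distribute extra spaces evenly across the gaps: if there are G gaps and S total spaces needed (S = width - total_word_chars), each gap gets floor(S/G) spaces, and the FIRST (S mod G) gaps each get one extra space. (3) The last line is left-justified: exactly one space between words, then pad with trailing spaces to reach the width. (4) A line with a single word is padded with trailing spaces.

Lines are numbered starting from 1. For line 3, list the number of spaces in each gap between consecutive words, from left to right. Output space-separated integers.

Line 1: ['owl', 'if', 'mountain'] (min_width=15, slack=3)
Line 2: ['adventures', 'bee', 'on'] (min_width=17, slack=1)
Line 3: ['salt', 'any', 'have'] (min_width=13, slack=5)
Line 4: ['picture', 'fruit', 'blue'] (min_width=18, slack=0)
Line 5: ['stone', 'string'] (min_width=12, slack=6)

Answer: 4 3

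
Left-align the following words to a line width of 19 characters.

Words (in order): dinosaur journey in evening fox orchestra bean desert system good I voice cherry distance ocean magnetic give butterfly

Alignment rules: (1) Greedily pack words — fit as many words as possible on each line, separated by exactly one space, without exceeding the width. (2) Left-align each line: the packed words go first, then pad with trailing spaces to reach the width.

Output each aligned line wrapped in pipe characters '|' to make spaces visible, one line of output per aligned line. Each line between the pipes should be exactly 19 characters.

Line 1: ['dinosaur', 'journey', 'in'] (min_width=19, slack=0)
Line 2: ['evening', 'fox'] (min_width=11, slack=8)
Line 3: ['orchestra', 'bean'] (min_width=14, slack=5)
Line 4: ['desert', 'system', 'good'] (min_width=18, slack=1)
Line 5: ['I', 'voice', 'cherry'] (min_width=14, slack=5)
Line 6: ['distance', 'ocean'] (min_width=14, slack=5)
Line 7: ['magnetic', 'give'] (min_width=13, slack=6)
Line 8: ['butterfly'] (min_width=9, slack=10)

Answer: |dinosaur journey in|
|evening fox        |
|orchestra bean     |
|desert system good |
|I voice cherry     |
|distance ocean     |
|magnetic give      |
|butterfly          |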